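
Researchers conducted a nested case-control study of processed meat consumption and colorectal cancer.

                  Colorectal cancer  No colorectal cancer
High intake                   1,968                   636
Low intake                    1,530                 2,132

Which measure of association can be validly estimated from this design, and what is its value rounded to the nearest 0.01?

4.31

Cells: a = 1968, b = 636, c = 1530, d = 2132.
This is a nested case-control study: participants were sampled on outcome status, so risks in the source population cannot be estimated directly — relative risk is not valid here. The odds ratio is the appropriate measure.
OR = (a·d)/(b·c) = (1968 × 2132) / (636 × 1530) = 4195776 / 973080 = 4.31185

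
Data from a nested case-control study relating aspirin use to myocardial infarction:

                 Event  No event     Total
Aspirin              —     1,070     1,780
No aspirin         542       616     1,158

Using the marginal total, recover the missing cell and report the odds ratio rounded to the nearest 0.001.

0.754

The missing cell is in the exposed row: 1780 − 1070 = 710.
So a = 710, b = 1070, c = 542, d = 616.
OR = (a·d)/(b·c) = (710 × 616) / (1070 × 542) = 437360 / 579940 = 0.75415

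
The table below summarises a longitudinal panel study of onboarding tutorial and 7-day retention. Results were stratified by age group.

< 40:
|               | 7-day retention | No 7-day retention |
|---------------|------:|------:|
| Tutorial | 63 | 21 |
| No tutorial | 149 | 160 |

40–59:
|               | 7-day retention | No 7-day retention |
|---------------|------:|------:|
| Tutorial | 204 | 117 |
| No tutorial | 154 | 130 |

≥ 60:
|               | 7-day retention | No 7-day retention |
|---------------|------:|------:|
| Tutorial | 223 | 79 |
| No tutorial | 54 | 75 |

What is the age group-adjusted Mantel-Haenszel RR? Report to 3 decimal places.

RR_MH = Σ(aᵢ·n₀ᵢ/nᵢ) / Σ(cᵢ·n₁ᵢ/nᵢ), with n₁ᵢ = aᵢ+bᵢ (exposed), n₀ᵢ = cᵢ+dᵢ (unexposed), nᵢ = n₁ᵢ+n₀ᵢ.
Stratum 1 (< 40): n₁ = 84, n₀ = 309, n = 393; a·n₀/n = 63·309/393 = 49.5344; c·n₁/n = 149·84/393 = 31.8473
Stratum 2 (40–59): n₁ = 321, n₀ = 284, n = 605; a·n₀/n = 204·284/605 = 95.7620; c·n₁/n = 154·321/605 = 81.7091
Stratum 3 (≥ 60): n₁ = 302, n₀ = 129, n = 431; a·n₀/n = 223·129/431 = 66.7448; c·n₁/n = 54·302/431 = 37.8376
RR_MH = (49.5344 + 95.7620 + 66.7448) / (31.8473 + 81.7091 + 37.8376) = 212.0411 / 151.3940 = 1.40059

1.401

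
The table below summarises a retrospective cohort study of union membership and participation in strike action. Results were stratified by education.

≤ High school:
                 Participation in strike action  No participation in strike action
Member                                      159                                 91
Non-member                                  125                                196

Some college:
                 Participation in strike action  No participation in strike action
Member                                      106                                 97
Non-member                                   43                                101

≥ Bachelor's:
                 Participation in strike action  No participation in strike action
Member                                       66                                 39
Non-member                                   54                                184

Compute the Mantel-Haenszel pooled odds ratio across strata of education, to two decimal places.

OR_MH = Σ(aᵢdᵢ/nᵢ) / Σ(bᵢcᵢ/nᵢ), where nᵢ is the stratum total.
Stratum 1 (≤ High school): n = 571; a·d/n = 159·196/571 = 54.5779; b·c/n = 91·125/571 = 19.9212
Stratum 2 (Some college): n = 347; a·d/n = 106·101/347 = 30.8530; b·c/n = 97·43/347 = 12.0202
Stratum 3 (≥ Bachelor's): n = 343; a·d/n = 66·184/343 = 35.4052; b·c/n = 39·54/343 = 6.1399
OR_MH = (54.5779 + 30.8530 + 35.4052) / (19.9212 + 12.0202 + 6.1399) = 120.8362 / 38.0813 = 3.17311

3.17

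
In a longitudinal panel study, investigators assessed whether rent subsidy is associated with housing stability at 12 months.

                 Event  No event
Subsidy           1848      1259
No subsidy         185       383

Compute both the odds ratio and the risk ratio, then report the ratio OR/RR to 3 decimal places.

1.664

Cells: a = 1848, b = 1259, c = 185, d = 383.
OR = (1848·383)/(1259·185) = 707784/232915 = 3.03881
Risk in exposed = 1848/3107 = 0.59479; risk in unexposed = 185/568 = 0.32570; RR = 1.82615
OR/RR = 3.03881 / 1.82615 = 1.66405
The outcome is not rare, so the OR lies further from 1 than the RR.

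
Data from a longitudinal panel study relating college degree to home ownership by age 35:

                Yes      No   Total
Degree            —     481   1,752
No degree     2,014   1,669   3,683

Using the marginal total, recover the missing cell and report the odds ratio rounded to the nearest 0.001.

2.190

The missing cell is in the exposed row: 1752 − 481 = 1271.
So a = 1271, b = 481, c = 2014, d = 1669.
OR = (a·d)/(b·c) = (1271 × 1669) / (481 × 2014) = 2121299 / 968734 = 2.18976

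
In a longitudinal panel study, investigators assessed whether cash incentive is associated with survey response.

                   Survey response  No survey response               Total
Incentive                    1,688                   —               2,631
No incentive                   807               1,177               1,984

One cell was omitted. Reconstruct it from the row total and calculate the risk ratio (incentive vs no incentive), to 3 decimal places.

1.577

The missing cell is in the exposed row: 2631 − 1688 = 943.
So a = 1688, b = 943, c = 807, d = 1177.
RR = [a/(a+b)] / [c/(c+d)] = (1688/2631) / (807/1984) = 0.64158/0.40675 = 1.57732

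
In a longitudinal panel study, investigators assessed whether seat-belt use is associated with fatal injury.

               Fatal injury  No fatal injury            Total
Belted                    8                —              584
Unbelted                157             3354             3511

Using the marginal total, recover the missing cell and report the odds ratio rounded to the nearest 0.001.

0.297

The missing cell is in the exposed row: 584 − 8 = 576.
So a = 8, b = 576, c = 157, d = 3354.
OR = (a·d)/(b·c) = (8 × 3354) / (576 × 157) = 26832 / 90432 = 0.29671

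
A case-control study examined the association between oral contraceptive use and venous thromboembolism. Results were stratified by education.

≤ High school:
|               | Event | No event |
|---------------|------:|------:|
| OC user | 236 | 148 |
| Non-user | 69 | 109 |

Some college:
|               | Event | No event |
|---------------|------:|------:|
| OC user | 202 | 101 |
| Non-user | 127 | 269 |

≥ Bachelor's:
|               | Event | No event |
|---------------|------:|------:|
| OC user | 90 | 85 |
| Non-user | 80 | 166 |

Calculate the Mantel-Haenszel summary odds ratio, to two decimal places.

3.02

OR_MH = Σ(aᵢdᵢ/nᵢ) / Σ(bᵢcᵢ/nᵢ), where nᵢ is the stratum total.
Stratum 1 (≤ High school): n = 562; a·d/n = 236·109/562 = 45.7722; b·c/n = 148·69/562 = 18.1708
Stratum 2 (Some college): n = 699; a·d/n = 202·269/699 = 77.7368; b·c/n = 101·127/699 = 18.3505
Stratum 3 (≥ Bachelor's): n = 421; a·d/n = 90·166/421 = 35.4869; b·c/n = 85·80/421 = 16.1520
OR_MH = (45.7722 + 77.7368 + 35.4869) / (18.1708 + 18.3505 + 16.1520) = 158.9959 / 52.6733 = 3.01853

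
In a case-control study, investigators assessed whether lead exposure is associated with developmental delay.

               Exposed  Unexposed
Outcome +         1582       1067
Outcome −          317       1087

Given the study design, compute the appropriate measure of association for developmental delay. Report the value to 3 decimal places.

5.084

Reading the table with exposure as columns: a = 1582 (Exposed, case), b = 317 (Exposed, non-case), c = 1067 (Unexposed, case), d = 1087.
This is a case-control study: participants were sampled on outcome status, so risks in the source population cannot be estimated directly — relative risk is not valid here. The odds ratio is the appropriate measure.
OR = (a·d)/(b·c) = (1582 × 1087) / (317 × 1067) = 1719634 / 338239 = 5.08408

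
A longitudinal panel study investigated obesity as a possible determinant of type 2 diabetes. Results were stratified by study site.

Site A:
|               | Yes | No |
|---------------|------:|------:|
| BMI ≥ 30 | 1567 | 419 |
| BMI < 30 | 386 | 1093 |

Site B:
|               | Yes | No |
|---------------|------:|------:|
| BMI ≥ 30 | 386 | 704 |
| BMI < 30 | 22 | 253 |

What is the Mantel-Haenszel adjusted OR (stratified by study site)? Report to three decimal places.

OR_MH = Σ(aᵢdᵢ/nᵢ) / Σ(bᵢcᵢ/nᵢ), where nᵢ is the stratum total.
Stratum 1 (Site A): n = 3465; a·d/n = 1567·1093/3465 = 494.2947; b·c/n = 419·386/3465 = 46.6765
Stratum 2 (Site B): n = 1365; a·d/n = 386·253/1365 = 71.5443; b·c/n = 704·22/1365 = 11.3465
OR_MH = (494.2947 + 71.5443) / (46.6765 + 11.3465) = 565.8390 / 58.0230 = 9.75198

9.752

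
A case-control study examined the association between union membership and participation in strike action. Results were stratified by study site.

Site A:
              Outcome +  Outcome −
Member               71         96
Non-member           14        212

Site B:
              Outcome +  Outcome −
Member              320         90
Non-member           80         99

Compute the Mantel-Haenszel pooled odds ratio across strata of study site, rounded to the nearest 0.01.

OR_MH = Σ(aᵢdᵢ/nᵢ) / Σ(bᵢcᵢ/nᵢ), where nᵢ is the stratum total.
Stratum 1 (Site A): n = 393; a·d/n = 71·212/393 = 38.3003; b·c/n = 96·14/393 = 3.4198
Stratum 2 (Site B): n = 589; a·d/n = 320·99/589 = 53.7861; b·c/n = 90·80/589 = 12.2241
OR_MH = (38.3003 + 53.7861) / (3.4198 + 12.2241) = 92.0863 / 15.6440 = 5.88638

5.89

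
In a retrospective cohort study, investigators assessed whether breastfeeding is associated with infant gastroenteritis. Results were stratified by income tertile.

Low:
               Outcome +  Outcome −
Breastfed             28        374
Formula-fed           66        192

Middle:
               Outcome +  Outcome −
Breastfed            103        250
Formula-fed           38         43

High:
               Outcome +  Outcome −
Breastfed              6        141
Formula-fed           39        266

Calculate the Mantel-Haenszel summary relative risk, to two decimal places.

0.41

RR_MH = Σ(aᵢ·n₀ᵢ/nᵢ) / Σ(cᵢ·n₁ᵢ/nᵢ), with n₁ᵢ = aᵢ+bᵢ (exposed), n₀ᵢ = cᵢ+dᵢ (unexposed), nᵢ = n₁ᵢ+n₀ᵢ.
Stratum 1 (Low): n₁ = 402, n₀ = 258, n = 660; a·n₀/n = 28·258/660 = 10.9455; c·n₁/n = 66·402/660 = 40.2000
Stratum 2 (Middle): n₁ = 353, n₀ = 81, n = 434; a·n₀/n = 103·81/434 = 19.2235; c·n₁/n = 38·353/434 = 30.9078
Stratum 3 (High): n₁ = 147, n₀ = 305, n = 452; a·n₀/n = 6·305/452 = 4.0487; c·n₁/n = 39·147/452 = 12.6836
RR_MH = (10.9455 + 19.2235 + 4.0487) / (40.2000 + 30.9078 + 12.6836) = 34.2176 / 83.7915 = 0.40837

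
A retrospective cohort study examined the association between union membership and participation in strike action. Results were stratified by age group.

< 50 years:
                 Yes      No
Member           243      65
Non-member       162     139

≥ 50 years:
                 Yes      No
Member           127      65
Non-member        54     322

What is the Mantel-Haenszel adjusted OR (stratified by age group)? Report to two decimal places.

5.43

OR_MH = Σ(aᵢdᵢ/nᵢ) / Σ(bᵢcᵢ/nᵢ), where nᵢ is the stratum total.
Stratum 1 (< 50 years): n = 609; a·d/n = 243·139/609 = 55.4631; b·c/n = 65·162/609 = 17.2906
Stratum 2 (≥ 50 years): n = 568; a·d/n = 127·322/568 = 71.9965; b·c/n = 65·54/568 = 6.1796
OR_MH = (55.4631 + 71.9965) / (17.2906 + 6.1796) = 127.4595 / 23.4702 = 5.43069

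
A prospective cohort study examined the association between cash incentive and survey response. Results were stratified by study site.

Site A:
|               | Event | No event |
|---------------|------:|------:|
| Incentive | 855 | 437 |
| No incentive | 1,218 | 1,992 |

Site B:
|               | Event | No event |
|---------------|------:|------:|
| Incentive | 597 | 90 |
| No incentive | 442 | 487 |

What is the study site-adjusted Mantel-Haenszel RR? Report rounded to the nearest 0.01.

1.77

RR_MH = Σ(aᵢ·n₀ᵢ/nᵢ) / Σ(cᵢ·n₁ᵢ/nᵢ), with n₁ᵢ = aᵢ+bᵢ (exposed), n₀ᵢ = cᵢ+dᵢ (unexposed), nᵢ = n₁ᵢ+n₀ᵢ.
Stratum 1 (Site A): n₁ = 1292, n₀ = 3210, n = 4502; a·n₀/n = 855·3210/4502 = 609.6291; c·n₁/n = 1218·1292/4502 = 349.5460
Stratum 2 (Site B): n₁ = 687, n₀ = 929, n = 1616; a·n₀/n = 597·929/1616 = 343.2011; c·n₁/n = 442·687/1616 = 187.9047
RR_MH = (609.6291 + 343.2011) / (349.5460 + 187.9047) = 952.8302 / 537.4507 = 1.77287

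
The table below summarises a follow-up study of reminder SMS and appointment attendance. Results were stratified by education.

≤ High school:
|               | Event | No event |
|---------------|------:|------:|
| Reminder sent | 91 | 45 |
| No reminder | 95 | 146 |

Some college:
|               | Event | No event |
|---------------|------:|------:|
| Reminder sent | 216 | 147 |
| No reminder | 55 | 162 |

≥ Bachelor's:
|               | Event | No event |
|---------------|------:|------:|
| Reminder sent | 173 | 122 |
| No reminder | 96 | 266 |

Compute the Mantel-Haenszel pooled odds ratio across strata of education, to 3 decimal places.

OR_MH = Σ(aᵢdᵢ/nᵢ) / Σ(bᵢcᵢ/nᵢ), where nᵢ is the stratum total.
Stratum 1 (≤ High school): n = 377; a·d/n = 91·146/377 = 35.2414; b·c/n = 45·95/377 = 11.3395
Stratum 2 (Some college): n = 580; a·d/n = 216·162/580 = 60.3310; b·c/n = 147·55/580 = 13.9397
Stratum 3 (≥ Bachelor's): n = 657; a·d/n = 173·266/657 = 70.0426; b·c/n = 122·96/657 = 17.8265
OR_MH = (35.2414 + 60.3310 + 70.0426) / (11.3395 + 13.9397 + 17.8265) = 165.6150 / 43.1057 = 3.84207

3.842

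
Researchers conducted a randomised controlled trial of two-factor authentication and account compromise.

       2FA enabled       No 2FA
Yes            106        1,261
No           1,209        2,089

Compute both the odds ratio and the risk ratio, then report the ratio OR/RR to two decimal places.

Reading the table with exposure as columns: a = 106 (2FA enabled, case), b = 1209 (2FA enabled, non-case), c = 1261 (No 2FA, case), d = 2089.
OR = (106·2089)/(1209·1261) = 221434/1524549 = 0.14525
Risk in exposed = 106/1315 = 0.08061; risk in unexposed = 1261/3350 = 0.37642; RR = 0.21415
OR/RR = 0.14525 / 0.21415 = 0.67826
The outcome is not rare, so the OR lies further from 1 than the RR.

0.68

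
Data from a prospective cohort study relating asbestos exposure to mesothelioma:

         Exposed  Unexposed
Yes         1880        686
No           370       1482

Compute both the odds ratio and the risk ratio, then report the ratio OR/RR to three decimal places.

Reading the table with exposure as columns: a = 1880 (Exposed, case), b = 370 (Exposed, non-case), c = 686 (Unexposed, case), d = 1482.
OR = (1880·1482)/(370·686) = 2786160/253820 = 10.97691
Risk in exposed = 1880/2250 = 0.83556; risk in unexposed = 686/2168 = 0.31642; RR = 2.64065
OR/RR = 10.97691 / 2.64065 = 4.15690
The outcome is not rare, so the OR lies further from 1 than the RR.

4.157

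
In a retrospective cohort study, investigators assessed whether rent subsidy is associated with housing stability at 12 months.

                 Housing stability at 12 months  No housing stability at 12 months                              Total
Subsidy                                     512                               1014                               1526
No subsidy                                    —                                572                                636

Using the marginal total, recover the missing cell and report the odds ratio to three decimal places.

The missing cell is in the unexposed row: 636 − 572 = 64.
So a = 512, b = 1014, c = 64, d = 572.
OR = (a·d)/(b·c) = (512 × 572) / (1014 × 64) = 292864 / 64896 = 4.51282

4.513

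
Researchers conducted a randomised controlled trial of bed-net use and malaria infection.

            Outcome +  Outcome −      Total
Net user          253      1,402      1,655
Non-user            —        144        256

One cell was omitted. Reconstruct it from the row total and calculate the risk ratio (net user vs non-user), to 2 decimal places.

The missing cell is in the unexposed row: 256 − 144 = 112.
So a = 253, b = 1402, c = 112, d = 144.
RR = [a/(a+b)] / [c/(c+d)] = (253/1655) / (112/256) = 0.15287/0.43750 = 0.34942

0.35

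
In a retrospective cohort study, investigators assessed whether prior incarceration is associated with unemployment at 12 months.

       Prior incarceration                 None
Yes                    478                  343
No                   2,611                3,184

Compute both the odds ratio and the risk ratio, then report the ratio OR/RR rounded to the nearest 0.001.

1.068

Reading the table with exposure as columns: a = 478 (Prior incarceration, case), b = 2611 (Prior incarceration, non-case), c = 343 (None, case), d = 3184.
OR = (478·3184)/(2611·343) = 1521952/895573 = 1.69942
Risk in exposed = 478/3089 = 0.15474; risk in unexposed = 343/3527 = 0.09725; RR = 1.59119
OR/RR = 1.69942 / 1.59119 = 1.06802
The outcome is not rare, so the OR lies further from 1 than the RR.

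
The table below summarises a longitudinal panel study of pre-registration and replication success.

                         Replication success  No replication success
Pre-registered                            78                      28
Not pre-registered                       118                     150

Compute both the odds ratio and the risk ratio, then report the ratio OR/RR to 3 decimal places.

Cells: a = 78, b = 28, c = 118, d = 150.
OR = (78·150)/(28·118) = 11700/3304 = 3.54116
Risk in exposed = 78/106 = 0.73585; risk in unexposed = 118/268 = 0.44030; RR = 1.67125
OR/RR = 3.54116 / 1.67125 = 2.11887
The outcome is not rare, so the OR lies further from 1 than the RR.

2.119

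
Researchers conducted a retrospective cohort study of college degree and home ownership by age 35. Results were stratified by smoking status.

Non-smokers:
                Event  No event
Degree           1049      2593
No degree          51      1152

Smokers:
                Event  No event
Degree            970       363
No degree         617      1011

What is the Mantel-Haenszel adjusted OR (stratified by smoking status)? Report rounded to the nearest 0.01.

OR_MH = Σ(aᵢdᵢ/nᵢ) / Σ(bᵢcᵢ/nᵢ), where nᵢ is the stratum total.
Stratum 1 (Non-smokers): n = 4845; a·d/n = 1049·1152/4845 = 249.4217; b·c/n = 2593·51/4845 = 27.2947
Stratum 2 (Smokers): n = 2961; a·d/n = 970·1011/2961 = 331.1955; b·c/n = 363·617/2961 = 75.6403
OR_MH = (249.4217 + 331.1955) / (27.2947 + 75.6403) = 580.6172 / 102.9351 = 5.64062

5.64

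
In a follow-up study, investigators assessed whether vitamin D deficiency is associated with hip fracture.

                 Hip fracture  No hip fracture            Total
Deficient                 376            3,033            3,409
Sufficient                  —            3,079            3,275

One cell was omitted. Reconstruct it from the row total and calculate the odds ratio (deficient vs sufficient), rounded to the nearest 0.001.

1.947

The missing cell is in the unexposed row: 3275 − 3079 = 196.
So a = 376, b = 3033, c = 196, d = 3079.
OR = (a·d)/(b·c) = (376 × 3079) / (3033 × 196) = 1157704 / 594468 = 1.94746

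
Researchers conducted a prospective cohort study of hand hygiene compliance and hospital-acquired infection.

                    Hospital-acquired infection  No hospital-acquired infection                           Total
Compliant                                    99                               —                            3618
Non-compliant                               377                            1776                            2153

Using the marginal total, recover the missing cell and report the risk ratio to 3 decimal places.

0.156

The missing cell is in the exposed row: 3618 − 99 = 3519.
So a = 99, b = 3519, c = 377, d = 1776.
RR = [a/(a+b)] / [c/(c+d)] = (99/3618) / (377/2153) = 0.02736/0.17510 = 0.15627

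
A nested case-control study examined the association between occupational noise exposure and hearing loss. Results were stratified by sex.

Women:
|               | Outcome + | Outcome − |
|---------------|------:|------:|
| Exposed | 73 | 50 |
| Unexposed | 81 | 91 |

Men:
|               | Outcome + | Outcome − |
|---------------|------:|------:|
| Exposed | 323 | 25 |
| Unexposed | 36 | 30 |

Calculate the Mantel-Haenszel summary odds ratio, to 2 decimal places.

OR_MH = Σ(aᵢdᵢ/nᵢ) / Σ(bᵢcᵢ/nᵢ), where nᵢ is the stratum total.
Stratum 1 (Women): n = 295; a·d/n = 73·91/295 = 22.5186; b·c/n = 50·81/295 = 13.7288
Stratum 2 (Men): n = 414; a·d/n = 323·30/414 = 23.4058; b·c/n = 25·36/414 = 2.1739
OR_MH = (22.5186 + 23.4058) / (13.7288 + 2.1739) = 45.9244 / 15.9027 = 2.88783

2.89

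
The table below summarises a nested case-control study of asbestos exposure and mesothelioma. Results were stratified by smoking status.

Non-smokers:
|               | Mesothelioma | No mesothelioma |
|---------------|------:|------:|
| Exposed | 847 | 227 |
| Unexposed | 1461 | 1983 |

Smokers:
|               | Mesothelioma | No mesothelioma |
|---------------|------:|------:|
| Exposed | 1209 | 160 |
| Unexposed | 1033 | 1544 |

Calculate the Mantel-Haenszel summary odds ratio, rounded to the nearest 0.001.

OR_MH = Σ(aᵢdᵢ/nᵢ) / Σ(bᵢcᵢ/nᵢ), where nᵢ is the stratum total.
Stratum 1 (Non-smokers): n = 4518; a·d/n = 847·1983/4518 = 371.7576; b·c/n = 227·1461/4518 = 73.4057
Stratum 2 (Smokers): n = 3946; a·d/n = 1209·1544/3946 = 473.0603; b·c/n = 160·1033/3946 = 41.8855
OR_MH = (371.7576 + 473.0603) / (73.4057 + 41.8855) = 844.8180 / 115.2912 = 7.32769

7.328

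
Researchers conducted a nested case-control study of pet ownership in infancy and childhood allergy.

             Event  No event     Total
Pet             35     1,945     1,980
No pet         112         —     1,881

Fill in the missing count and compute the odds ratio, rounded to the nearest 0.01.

The missing cell is in the unexposed row: 1881 − 112 = 1769.
So a = 35, b = 1945, c = 112, d = 1769.
OR = (a·d)/(b·c) = (35 × 1769) / (1945 × 112) = 61915 / 217840 = 0.28422

0.28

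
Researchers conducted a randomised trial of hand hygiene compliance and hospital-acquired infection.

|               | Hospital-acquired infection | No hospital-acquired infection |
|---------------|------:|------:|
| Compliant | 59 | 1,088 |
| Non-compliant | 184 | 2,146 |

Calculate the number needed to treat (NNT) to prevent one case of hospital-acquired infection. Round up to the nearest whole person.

37

Risk in treated group = 59/1147 = 0.05144; risk in control = 184/2330 = 0.07897.
Absolute risk reduction = 0.07897 − 0.05144 = 0.02753
NNT = 1 / ARR = 1 / 0.02753 = 36.322 → round up → 37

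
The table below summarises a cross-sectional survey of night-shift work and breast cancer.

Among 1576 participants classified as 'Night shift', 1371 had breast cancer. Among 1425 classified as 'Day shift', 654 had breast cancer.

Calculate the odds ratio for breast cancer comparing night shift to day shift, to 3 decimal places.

7.884

From the description: a = 1371, b = 205, c = 654, d = 771.
OR = (a·d)/(b·c) = (1371 × 771) / (205 × 654) = 1057041 / 134070 = 7.88425
The odds of breast cancer are about 7.88 times as high in the night shift group.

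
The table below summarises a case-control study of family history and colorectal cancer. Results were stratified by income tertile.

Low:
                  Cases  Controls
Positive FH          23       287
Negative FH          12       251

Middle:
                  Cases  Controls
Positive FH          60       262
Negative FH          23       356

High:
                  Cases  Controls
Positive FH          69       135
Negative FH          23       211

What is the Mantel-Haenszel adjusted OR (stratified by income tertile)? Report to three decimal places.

OR_MH = Σ(aᵢdᵢ/nᵢ) / Σ(bᵢcᵢ/nᵢ), where nᵢ is the stratum total.
Stratum 1 (Low): n = 573; a·d/n = 23·251/573 = 10.0750; b·c/n = 287·12/573 = 6.0105
Stratum 2 (Middle): n = 701; a·d/n = 60·356/701 = 30.4708; b·c/n = 262·23/701 = 8.5963
Stratum 3 (High): n = 438; a·d/n = 69·211/438 = 33.2397; b·c/n = 135·23/438 = 7.0890
OR_MH = (10.0750 + 30.4708 + 33.2397) / (6.0105 + 8.5963 + 7.0890) = 73.7855 / 21.6958 = 3.40091

3.401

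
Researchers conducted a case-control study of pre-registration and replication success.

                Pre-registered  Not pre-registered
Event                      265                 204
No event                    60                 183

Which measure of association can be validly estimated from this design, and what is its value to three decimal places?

3.962

Reading the table with exposure as columns: a = 265 (Pre-registered, case), b = 60 (Pre-registered, non-case), c = 204 (Not pre-registered, case), d = 183.
This is a case-control study: participants were sampled on outcome status, so risks in the source population cannot be estimated directly — relative risk is not valid here. The odds ratio is the appropriate measure.
OR = (a·d)/(b·c) = (265 × 183) / (60 × 204) = 48495 / 12240 = 3.96201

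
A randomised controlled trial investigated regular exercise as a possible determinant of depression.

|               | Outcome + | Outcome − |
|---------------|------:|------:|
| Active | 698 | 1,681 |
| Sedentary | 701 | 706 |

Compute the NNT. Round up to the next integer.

5

Risk in treated group = 698/2379 = 0.29340; risk in control = 701/1407 = 0.49822.
Absolute risk reduction = 0.49822 − 0.29340 = 0.20482
NNT = 1 / ARR = 1 / 0.20482 = 4.882 → round up → 5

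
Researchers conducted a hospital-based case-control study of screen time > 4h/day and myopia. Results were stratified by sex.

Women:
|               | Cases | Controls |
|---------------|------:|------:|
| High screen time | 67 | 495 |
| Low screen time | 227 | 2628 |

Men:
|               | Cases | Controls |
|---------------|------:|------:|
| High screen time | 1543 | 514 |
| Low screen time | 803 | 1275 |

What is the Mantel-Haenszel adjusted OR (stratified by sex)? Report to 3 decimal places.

OR_MH = Σ(aᵢdᵢ/nᵢ) / Σ(bᵢcᵢ/nᵢ), where nᵢ is the stratum total.
Stratum 1 (Women): n = 3417; a·d/n = 67·2628/3417 = 51.5294; b·c/n = 495·227/3417 = 32.8841
Stratum 2 (Men): n = 4135; a·d/n = 1543·1275/4135 = 475.7739; b·c/n = 514·803/4135 = 99.8167
OR_MH = (51.5294 + 475.7739) / (32.8841 + 99.8167) = 527.3033 / 132.7008 = 3.97363

3.974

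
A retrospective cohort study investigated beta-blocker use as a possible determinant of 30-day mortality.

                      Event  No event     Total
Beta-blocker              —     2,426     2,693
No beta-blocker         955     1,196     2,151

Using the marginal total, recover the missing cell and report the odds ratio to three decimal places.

0.138

The missing cell is in the exposed row: 2693 − 2426 = 267.
So a = 267, b = 2426, c = 955, d = 1196.
OR = (a·d)/(b·c) = (267 × 1196) / (2426 × 955) = 319332 / 2316830 = 0.13783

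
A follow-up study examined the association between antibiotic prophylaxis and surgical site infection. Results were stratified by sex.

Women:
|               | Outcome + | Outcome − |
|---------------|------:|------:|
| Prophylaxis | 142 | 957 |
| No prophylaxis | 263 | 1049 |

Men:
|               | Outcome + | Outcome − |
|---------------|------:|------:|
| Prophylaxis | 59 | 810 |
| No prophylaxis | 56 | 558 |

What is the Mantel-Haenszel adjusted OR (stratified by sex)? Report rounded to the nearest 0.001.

OR_MH = Σ(aᵢdᵢ/nᵢ) / Σ(bᵢcᵢ/nᵢ), where nᵢ is the stratum total.
Stratum 1 (Women): n = 2411; a·d/n = 142·1049/2411 = 61.7827; b·c/n = 957·263/2411 = 104.3928
Stratum 2 (Men): n = 1483; a·d/n = 59·558/1483 = 22.1996; b·c/n = 810·56/1483 = 30.5866
OR_MH = (61.7827 + 22.1996) / (104.3928 + 30.5866) = 83.9823 / 134.9794 = 0.62219

0.622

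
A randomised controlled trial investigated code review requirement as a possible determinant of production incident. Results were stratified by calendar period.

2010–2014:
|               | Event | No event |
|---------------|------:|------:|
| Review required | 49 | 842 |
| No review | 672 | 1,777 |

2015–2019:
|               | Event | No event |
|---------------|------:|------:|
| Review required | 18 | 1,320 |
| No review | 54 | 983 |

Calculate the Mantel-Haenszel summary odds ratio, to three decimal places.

OR_MH = Σ(aᵢdᵢ/nᵢ) / Σ(bᵢcᵢ/nᵢ), where nᵢ is the stratum total.
Stratum 1 (2010–2014): n = 3340; a·d/n = 49·1777/3340 = 26.0698; b·c/n = 842·672/3340 = 169.4084
Stratum 2 (2015–2019): n = 2375; a·d/n = 18·983/2375 = 7.4501; b·c/n = 1320·54/2375 = 30.0126
OR_MH = (26.0698 + 7.4501) / (169.4084 + 30.0126) = 33.5199 / 199.4210 = 0.16809

0.168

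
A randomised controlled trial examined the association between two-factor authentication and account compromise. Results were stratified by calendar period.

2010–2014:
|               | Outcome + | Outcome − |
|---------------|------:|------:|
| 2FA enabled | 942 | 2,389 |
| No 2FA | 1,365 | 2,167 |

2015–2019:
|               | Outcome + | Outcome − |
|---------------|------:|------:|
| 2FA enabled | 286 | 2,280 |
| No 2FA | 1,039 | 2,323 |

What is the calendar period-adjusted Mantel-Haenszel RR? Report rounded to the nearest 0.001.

0.582

RR_MH = Σ(aᵢ·n₀ᵢ/nᵢ) / Σ(cᵢ·n₁ᵢ/nᵢ), with n₁ᵢ = aᵢ+bᵢ (exposed), n₀ᵢ = cᵢ+dᵢ (unexposed), nᵢ = n₁ᵢ+n₀ᵢ.
Stratum 1 (2010–2014): n₁ = 3331, n₀ = 3532, n = 6863; a·n₀/n = 942·3532/6863 = 484.7944; c·n₁/n = 1365·3331/6863 = 662.5113
Stratum 2 (2015–2019): n₁ = 2566, n₀ = 3362, n = 5928; a·n₀/n = 286·3362/5928 = 162.2018; c·n₁/n = 1039·2566/5928 = 449.7426
RR_MH = (484.7944 + 162.2018) / (662.5113 + 449.7426) = 646.9962 / 1112.2539 = 0.58170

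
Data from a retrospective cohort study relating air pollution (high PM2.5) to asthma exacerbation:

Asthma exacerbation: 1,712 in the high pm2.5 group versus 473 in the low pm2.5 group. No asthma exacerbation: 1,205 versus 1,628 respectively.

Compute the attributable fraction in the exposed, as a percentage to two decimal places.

From the description: a = 1712, b = 1205, c = 473, d = 1628.
Risk in exposed = 1712/2917 = 0.58690; risk in unexposed = 473/2101 = 0.22513.
RR = 0.58690/0.22513 = 2.60695
AR% = (RR − 1)/RR × 100 = (2.60695 − 1)/2.60695 × 100 = 61.6410%

61.64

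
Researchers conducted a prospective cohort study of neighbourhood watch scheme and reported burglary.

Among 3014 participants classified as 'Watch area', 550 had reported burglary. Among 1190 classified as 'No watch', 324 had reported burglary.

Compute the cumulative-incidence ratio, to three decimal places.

From the description: a = 550, b = 2464, c = 324, d = 866.
Risk in exposed = 550/3014 = 0.18248; risk in unexposed = 324/1190 = 0.27227.
RR = 0.18248 / 0.27227 = 0.67023
The risk is 33% lower among the exposed than among the unexposed.

0.670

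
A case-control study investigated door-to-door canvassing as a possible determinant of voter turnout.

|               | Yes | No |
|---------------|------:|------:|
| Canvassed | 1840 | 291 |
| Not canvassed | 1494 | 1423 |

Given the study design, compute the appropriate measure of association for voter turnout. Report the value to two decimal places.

6.02

Cells: a = 1840, b = 291, c = 1494, d = 1423.
This is a case-control study: participants were sampled on outcome status, so risks in the source population cannot be estimated directly — relative risk is not valid here. The odds ratio is the appropriate measure.
OR = (a·d)/(b·c) = (1840 × 1423) / (291 × 1494) = 2618320 / 434754 = 6.02253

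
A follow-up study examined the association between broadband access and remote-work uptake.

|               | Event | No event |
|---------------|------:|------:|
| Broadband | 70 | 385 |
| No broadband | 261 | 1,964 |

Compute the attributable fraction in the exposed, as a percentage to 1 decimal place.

23.8

Cells: a = 70, b = 385, c = 261, d = 1964.
Risk in exposed = 70/455 = 0.15385; risk in unexposed = 261/2225 = 0.11730.
RR = 0.15385/0.11730 = 1.31152
AR% = (RR − 1)/RR × 100 = (1.31152 − 1)/1.31152 × 100 = 23.7528%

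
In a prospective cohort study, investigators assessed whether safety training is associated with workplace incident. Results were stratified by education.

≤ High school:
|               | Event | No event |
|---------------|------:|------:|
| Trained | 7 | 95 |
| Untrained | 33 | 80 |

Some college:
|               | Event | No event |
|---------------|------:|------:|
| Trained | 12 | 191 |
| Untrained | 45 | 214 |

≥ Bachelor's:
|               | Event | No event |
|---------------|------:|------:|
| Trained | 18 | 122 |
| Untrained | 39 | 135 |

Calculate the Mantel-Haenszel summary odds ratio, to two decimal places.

OR_MH = Σ(aᵢdᵢ/nᵢ) / Σ(bᵢcᵢ/nᵢ), where nᵢ is the stratum total.
Stratum 1 (≤ High school): n = 215; a·d/n = 7·80/215 = 2.6047; b·c/n = 95·33/215 = 14.5814
Stratum 2 (Some college): n = 462; a·d/n = 12·214/462 = 5.5584; b·c/n = 191·45/462 = 18.6039
Stratum 3 (≥ Bachelor's): n = 314; a·d/n = 18·135/314 = 7.7389; b·c/n = 122·39/314 = 15.1529
OR_MH = (2.6047 + 5.5584 + 7.7389) / (14.5814 + 18.6039 + 15.1529) = 15.9019 / 48.3382 = 0.32897

0.33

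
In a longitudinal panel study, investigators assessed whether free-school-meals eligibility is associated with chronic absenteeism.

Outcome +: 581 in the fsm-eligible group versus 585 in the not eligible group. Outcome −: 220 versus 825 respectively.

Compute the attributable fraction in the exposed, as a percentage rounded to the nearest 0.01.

From the description: a = 581, b = 220, c = 585, d = 825.
Risk in exposed = 581/801 = 0.72534; risk in unexposed = 585/1410 = 0.41489.
RR = 0.72534/0.41489 = 1.74826
AR% = (RR − 1)/RR × 100 = (1.74826 − 1)/1.74826 × 100 = 42.8004%

42.80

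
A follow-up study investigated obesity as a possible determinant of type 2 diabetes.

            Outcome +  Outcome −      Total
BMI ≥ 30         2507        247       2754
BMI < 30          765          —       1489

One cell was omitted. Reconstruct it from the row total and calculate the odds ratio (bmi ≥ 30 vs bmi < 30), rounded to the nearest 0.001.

The missing cell is in the unexposed row: 1489 − 765 = 724.
So a = 2507, b = 247, c = 765, d = 724.
OR = (a·d)/(b·c) = (2507 × 724) / (247 × 765) = 1815068 / 188955 = 9.60582

9.606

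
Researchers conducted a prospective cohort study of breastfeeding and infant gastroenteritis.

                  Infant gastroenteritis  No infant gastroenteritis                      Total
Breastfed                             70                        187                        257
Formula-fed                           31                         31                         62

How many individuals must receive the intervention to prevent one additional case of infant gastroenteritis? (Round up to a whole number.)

Risk in treated group = 70/257 = 0.27237; risk in control = 31/62 = 0.50000.
Absolute risk reduction = 0.50000 − 0.27237 = 0.22763
NNT = 1 / ARR = 1 / 0.22763 = 4.393 → round up → 5

5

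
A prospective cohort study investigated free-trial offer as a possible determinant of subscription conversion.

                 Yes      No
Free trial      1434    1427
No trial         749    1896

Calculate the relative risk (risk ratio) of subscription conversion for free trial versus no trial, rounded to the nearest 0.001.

Cells: a = 1434, b = 1427, c = 749, d = 1896.
Risk in exposed = 1434/2861 = 0.50122; risk in unexposed = 749/2645 = 0.28318.
RR = 0.50122 / 0.28318 = 1.77001
The risk among the exposed is 1.77 times that among the unexposed.

1.770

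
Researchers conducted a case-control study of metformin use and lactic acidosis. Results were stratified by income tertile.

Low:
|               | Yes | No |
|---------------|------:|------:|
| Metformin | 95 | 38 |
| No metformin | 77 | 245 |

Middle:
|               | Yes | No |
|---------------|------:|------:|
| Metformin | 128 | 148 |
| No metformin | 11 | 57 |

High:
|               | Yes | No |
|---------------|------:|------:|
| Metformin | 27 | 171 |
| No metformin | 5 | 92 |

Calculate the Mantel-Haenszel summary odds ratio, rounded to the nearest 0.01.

OR_MH = Σ(aᵢdᵢ/nᵢ) / Σ(bᵢcᵢ/nᵢ), where nᵢ is the stratum total.
Stratum 1 (Low): n = 455; a·d/n = 95·245/455 = 51.1538; b·c/n = 38·77/455 = 6.4308
Stratum 2 (Middle): n = 344; a·d/n = 128·57/344 = 21.2093; b·c/n = 148·11/344 = 4.7326
Stratum 3 (High): n = 295; a·d/n = 27·92/295 = 8.4203; b·c/n = 171·5/295 = 2.8983
OR_MH = (51.1538 + 21.2093 + 8.4203) / (6.4308 + 4.7326 + 2.8983) = 80.7835 / 14.0616 = 5.74496

5.74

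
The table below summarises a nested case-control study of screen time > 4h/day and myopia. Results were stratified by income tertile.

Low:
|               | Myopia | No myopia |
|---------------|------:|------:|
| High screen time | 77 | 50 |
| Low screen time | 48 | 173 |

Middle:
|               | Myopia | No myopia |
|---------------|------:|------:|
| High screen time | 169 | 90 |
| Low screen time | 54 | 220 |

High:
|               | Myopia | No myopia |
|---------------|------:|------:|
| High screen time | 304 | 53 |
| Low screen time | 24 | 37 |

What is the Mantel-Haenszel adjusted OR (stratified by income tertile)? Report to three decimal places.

7.081

OR_MH = Σ(aᵢdᵢ/nᵢ) / Σ(bᵢcᵢ/nᵢ), where nᵢ is the stratum total.
Stratum 1 (Low): n = 348; a·d/n = 77·173/348 = 38.2787; b·c/n = 50·48/348 = 6.8966
Stratum 2 (Middle): n = 533; a·d/n = 169·220/533 = 69.7561; b·c/n = 90·54/533 = 9.1182
Stratum 3 (High): n = 418; a·d/n = 304·37/418 = 26.9091; b·c/n = 53·24/418 = 3.0431
OR_MH = (38.2787 + 69.7561 + 26.9091) / (6.8966 + 9.1182 + 3.0431) = 134.9439 / 19.0578 = 7.08077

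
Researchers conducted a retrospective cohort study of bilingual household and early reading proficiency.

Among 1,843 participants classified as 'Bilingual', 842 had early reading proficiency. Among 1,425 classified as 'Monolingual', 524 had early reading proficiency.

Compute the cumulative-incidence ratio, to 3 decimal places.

From the description: a = 842, b = 1001, c = 524, d = 901.
Risk in exposed = 842/1843 = 0.45686; risk in unexposed = 524/1425 = 0.36772.
RR = 0.45686 / 0.36772 = 1.24243
The risk among the exposed is 1.24 times that among the unexposed.

1.242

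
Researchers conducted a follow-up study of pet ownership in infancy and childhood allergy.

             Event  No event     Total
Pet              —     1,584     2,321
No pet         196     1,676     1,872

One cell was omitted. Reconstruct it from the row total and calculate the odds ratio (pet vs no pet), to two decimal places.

The missing cell is in the exposed row: 2321 − 1584 = 737.
So a = 737, b = 1584, c = 196, d = 1676.
OR = (a·d)/(b·c) = (737 × 1676) / (1584 × 196) = 1235212 / 310464 = 3.97860

3.98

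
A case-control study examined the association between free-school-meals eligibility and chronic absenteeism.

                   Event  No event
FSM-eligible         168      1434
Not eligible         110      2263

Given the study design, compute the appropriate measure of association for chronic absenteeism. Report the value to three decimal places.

Cells: a = 168, b = 1434, c = 110, d = 2263.
This is a case-control study: participants were sampled on outcome status, so risks in the source population cannot be estimated directly — relative risk is not valid here. The odds ratio is the appropriate measure.
OR = (a·d)/(b·c) = (168 × 2263) / (1434 × 110) = 380184 / 157740 = 2.41019

2.410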